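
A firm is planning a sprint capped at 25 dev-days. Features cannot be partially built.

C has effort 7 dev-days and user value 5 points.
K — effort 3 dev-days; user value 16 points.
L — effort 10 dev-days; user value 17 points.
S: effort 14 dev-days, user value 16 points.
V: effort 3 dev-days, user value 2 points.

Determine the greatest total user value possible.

Allowing fractional choices, the relaxed optimum would be about 46.7, but features are indivisible.
C + K + L: effort 7 + 3 + 10 = 20 ≤ 25, user value 5 + 16 + 17 = 38.
C + K + S: effort 7 + 3 + 14 = 24 ≤ 25, user value 5 + 16 + 16 = 37.
C + K + L + V: effort 7 + 3 + 10 + 3 = 23 ≤ 25, user value 5 + 16 + 17 + 2 = 40.
Best is C, K, L, and V with total user value 40.

40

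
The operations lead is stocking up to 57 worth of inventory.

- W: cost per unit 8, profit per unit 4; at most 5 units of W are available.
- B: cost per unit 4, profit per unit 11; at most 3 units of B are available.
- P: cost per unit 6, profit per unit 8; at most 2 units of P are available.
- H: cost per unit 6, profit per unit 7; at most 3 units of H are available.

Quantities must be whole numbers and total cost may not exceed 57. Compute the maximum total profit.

74

This is a bounded integer knapsack.
Take 1×W, 3×B, 2×P, and 3×H: cost 50 ≤ 57, profit 1·4 + 3·11 + 2·8 + 3·7 = 74.
B has the best ratio (11/4) and is taken to its limit of 3; remaining capacity is filled optimally with the others.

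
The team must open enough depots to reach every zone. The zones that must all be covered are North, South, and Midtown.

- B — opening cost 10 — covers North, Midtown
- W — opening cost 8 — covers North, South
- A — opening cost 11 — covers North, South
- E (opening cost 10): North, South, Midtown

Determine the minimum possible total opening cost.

10

E alone covers North, South, Midtown — every zone.
Total opening cost: 10.
No cover costs less than 10.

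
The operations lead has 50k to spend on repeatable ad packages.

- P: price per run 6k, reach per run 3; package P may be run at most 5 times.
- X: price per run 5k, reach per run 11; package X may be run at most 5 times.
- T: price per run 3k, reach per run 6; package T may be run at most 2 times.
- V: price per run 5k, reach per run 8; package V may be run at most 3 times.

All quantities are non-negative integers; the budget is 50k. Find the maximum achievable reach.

91

Take 5×X, 2×T, and 3×V: price 46 ≤ 50, reach 5·11 + 2·6 + 3·8 = 91.
X has the best ratio (11/5) and is taken to its limit of 5; remaining capacity is filled optimally with the others.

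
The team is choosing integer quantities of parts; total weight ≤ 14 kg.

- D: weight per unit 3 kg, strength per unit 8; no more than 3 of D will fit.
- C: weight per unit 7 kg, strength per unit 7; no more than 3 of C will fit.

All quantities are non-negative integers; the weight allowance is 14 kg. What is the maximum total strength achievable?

24

D has the best ratio (8/3); taking only D gives at most 3×8 = 24 (stopped by the supply cap of 3).
Optimal: 3×D: weight 9 ≤ 14, strength 3·8 = 24.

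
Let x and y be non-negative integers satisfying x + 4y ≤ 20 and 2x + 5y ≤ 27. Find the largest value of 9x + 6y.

(x,y)=(13,0): 1·13+4·0=13≤20, 2·13+5·0=26≤27, objective 117.
(x,y)=(12,0): 1·12+4·0=12≤20, 2·12+5·0=24≤27, objective 108.
Maximum is 117 at (x,y)=(13,0).

117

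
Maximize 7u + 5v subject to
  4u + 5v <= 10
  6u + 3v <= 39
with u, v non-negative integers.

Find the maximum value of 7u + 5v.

14

(u,v)=(2,0) is feasible, giving 14.
(u,v)=(1,1) is feasible, giving 12.
(u,v)=(1,0) is feasible, giving 7.
The best lattice point is (2,0), giving 14.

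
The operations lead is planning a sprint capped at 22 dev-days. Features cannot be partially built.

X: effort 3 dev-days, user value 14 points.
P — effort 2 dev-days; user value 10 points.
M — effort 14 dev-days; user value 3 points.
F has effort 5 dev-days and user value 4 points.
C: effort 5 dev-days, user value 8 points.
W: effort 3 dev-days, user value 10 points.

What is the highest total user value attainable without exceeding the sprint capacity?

46

This is a 0-1 knapsack instance.
X + P + F + C + W: effort 3 + 2 + 5 + 5 + 3 = 18 ≤ 22, user value 14 + 10 + 4 + 8 + 10 = 46.
X + P + F + W: effort 3 + 2 + 5 + 3 = 13 ≤ 22, user value 14 + 10 + 4 + 10 = 38.
X + P + C + W: effort 3 + 2 + 5 + 3 = 13 ≤ 22, user value 14 + 10 + 8 + 10 = 42.
Best is X, P, F, C, and W with total user value 46.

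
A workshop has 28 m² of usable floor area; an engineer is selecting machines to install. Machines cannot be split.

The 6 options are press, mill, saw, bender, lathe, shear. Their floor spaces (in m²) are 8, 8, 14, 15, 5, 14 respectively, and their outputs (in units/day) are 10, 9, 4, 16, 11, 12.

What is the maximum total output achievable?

37

Take press, bender, and lathe: floor space 8 + 15 + 5 = 28 ≤ 28, output 10 + 16 + 11 = 37.
No other feasible combination does better.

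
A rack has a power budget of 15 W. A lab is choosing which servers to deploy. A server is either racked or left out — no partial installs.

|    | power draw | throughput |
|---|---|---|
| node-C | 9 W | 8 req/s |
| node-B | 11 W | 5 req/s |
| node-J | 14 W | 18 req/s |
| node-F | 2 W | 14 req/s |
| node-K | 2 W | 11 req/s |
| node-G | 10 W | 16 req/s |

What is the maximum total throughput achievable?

Take node-F, node-K, and node-G: power draw 2 + 2 + 10 = 14 ≤ 15, throughput 14 + 11 + 16 = 41.
No other feasible combination does better.

41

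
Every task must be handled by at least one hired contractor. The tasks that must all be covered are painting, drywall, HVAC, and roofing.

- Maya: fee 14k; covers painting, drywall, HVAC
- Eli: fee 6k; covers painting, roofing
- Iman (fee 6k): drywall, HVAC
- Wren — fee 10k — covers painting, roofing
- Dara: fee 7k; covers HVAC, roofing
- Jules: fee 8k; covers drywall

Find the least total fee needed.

12

Choose Eli and Iman: together they cover painting, drywall, HVAC, roofing — every task.
Total fee: 6 + 6 = 12.
No cover costs less than 12.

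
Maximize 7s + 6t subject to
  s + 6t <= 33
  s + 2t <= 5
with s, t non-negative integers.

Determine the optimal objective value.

35

(s,t)=(5,0) is feasible, giving 35.
(s,t)=(4,0) is feasible, giving 28.
Maximum is 35 at (s,t)=(5,0).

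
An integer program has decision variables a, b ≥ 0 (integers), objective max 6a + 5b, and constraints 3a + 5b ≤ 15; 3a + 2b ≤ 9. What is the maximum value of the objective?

The continuous relaxation peaks at (1.67, 2) with value 20.00; rounding to a feasible lattice point costs some objective.
(a,b)=(3,0): 3·3+5·0=9≤15, 3·3+2·0=9≤9, objective 18.
(a,b)=(2,1): 3·2+5·1=11≤15, 3·2+2·1=8≤9, objective 17.
(a,b)=(1,2): 3·1+5·2=13≤15, 3·1+2·2=7≤9, objective 16.
(a,b)=(0,3): 3·0+5·3=15≤15, 3·0+2·3=6≤9, objective 15.
Maximum is 18 at (a,b)=(3,0).

18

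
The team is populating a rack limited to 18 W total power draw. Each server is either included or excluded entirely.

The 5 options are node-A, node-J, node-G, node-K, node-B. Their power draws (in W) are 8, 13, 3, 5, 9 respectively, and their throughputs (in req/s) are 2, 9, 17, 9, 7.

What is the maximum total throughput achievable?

Take node-G, node-K, and node-B: power draw 3 + 5 + 9 = 17 ≤ 18, throughput 17 + 9 + 7 = 33.
No other feasible combination does better.

33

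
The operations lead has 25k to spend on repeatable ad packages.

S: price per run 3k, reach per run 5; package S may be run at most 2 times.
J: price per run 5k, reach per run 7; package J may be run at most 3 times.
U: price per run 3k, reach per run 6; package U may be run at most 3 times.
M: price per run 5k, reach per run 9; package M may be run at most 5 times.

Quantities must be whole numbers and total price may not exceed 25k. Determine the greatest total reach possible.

U has the best ratio (6/3); taking only U gives at most 3×6 = 18 (stopped by the supply cap of 3).
Mixing does better — 2×S, 3×U, and 2×M: price 25 ≤ 25, reach 2·5 + 3·6 + 2·9 = 46.

46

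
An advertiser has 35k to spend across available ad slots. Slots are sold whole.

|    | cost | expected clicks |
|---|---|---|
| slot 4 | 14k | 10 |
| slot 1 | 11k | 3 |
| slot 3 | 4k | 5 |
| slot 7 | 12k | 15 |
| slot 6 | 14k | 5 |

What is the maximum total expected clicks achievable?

30

Allowing fractional choices, the relaxed optimum would be about 31.8, but ad slots are indivisible.
slot 3 + slot 7 + slot 6: cost 4 + 12 + 14 = 30 ≤ 35, expected clicks 5 + 15 + 5 = 25.
slot 4 + slot 3 + slot 7: cost 14 + 4 + 12 = 30 ≤ 35, expected clicks 10 + 5 + 15 = 30.
slot 4 + slot 7: cost 14 + 12 = 26 ≤ 35, expected clicks 10 + 15 = 25.
Best is slot 4, slot 3, and slot 7 with total expected clicks 30.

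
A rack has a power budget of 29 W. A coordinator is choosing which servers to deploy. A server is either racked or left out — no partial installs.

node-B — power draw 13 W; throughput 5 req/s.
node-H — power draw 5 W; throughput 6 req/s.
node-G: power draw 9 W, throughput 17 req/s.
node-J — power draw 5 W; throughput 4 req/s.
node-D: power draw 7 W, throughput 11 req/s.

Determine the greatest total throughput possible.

38

node-H + node-G + node-D: power draw 5 + 9 + 7 = 21 ≤ 29, throughput 6 + 17 + 11 = 34.
node-B + node-G + node-D: power draw 13 + 9 + 7 = 29 ≤ 29, throughput 5 + 17 + 11 = 33.
node-H + node-G + node-J + node-D: power draw 5 + 9 + 5 + 7 = 26 ≤ 29, throughput 6 + 17 + 4 + 11 = 38.
Best is node-H, node-G, node-J, and node-D with total throughput 38.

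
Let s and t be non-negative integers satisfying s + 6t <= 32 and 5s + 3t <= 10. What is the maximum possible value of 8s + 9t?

The continuous relaxation peaks at (0, 3.33) with value 30.00; rounding to a feasible lattice point costs some objective.
(s,t)=(0,3) is feasible, giving 27.
(s,t)=(0,2) is feasible, giving 18.
No feasible integer point exceeds 27.

27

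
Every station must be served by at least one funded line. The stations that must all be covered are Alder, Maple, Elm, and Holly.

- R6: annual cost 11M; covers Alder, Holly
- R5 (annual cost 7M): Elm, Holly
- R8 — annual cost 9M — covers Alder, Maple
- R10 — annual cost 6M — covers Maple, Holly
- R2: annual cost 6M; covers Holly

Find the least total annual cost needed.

The greedy cost-per-new-station heuristic would pick R10, R5, and R8 for 22, but a cheaper cover exists.
Choose R5 and R8: together they cover Alder, Maple, Elm, Holly — every station.
Total annual cost: 7 + 9 = 16.
No cover costs less than 16.

16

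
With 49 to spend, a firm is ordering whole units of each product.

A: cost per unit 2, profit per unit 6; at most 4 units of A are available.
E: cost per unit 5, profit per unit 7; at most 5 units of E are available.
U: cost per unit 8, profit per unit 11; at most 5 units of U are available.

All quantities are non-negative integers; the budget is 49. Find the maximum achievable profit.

81

This is a bounded integer knapsack.
A has the best ratio (6/2); taking only A gives at most 4×6 = 24 (stopped by the supply cap of 4).
Mixing does better — 4×A, 5×E, and 2×U: cost 49 ≤ 49, profit 4·6 + 5·7 + 2·11 = 81.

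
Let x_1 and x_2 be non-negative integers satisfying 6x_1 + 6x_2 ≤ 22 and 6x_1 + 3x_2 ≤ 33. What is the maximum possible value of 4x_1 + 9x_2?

(x_1,x_2)=(0,3) is feasible, giving 27.
(x_1,x_2)=(1,2) is feasible, giving 22.
(x_1,x_2)=(0,2) is feasible, giving 18.
The best lattice point is (0,3), giving 27.

27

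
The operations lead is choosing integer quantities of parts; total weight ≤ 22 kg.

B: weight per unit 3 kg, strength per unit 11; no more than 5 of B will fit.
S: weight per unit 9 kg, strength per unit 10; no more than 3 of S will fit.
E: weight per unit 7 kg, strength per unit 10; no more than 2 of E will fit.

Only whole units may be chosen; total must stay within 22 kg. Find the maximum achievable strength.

65

Take 5×B and 1×E: weight 22 ≤ 22, strength 5·11 + 1·10 = 65.
B has the best ratio (11/3) and is taken to its limit of 5; remaining capacity is filled optimally with the others.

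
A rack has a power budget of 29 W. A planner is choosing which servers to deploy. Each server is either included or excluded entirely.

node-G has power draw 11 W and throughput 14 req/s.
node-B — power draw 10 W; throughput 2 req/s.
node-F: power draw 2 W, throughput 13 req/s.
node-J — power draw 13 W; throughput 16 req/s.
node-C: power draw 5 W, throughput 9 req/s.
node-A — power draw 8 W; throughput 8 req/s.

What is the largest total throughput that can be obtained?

This is an integer program with binary decision variables.
Allowing fractional choices, the relaxed optimum would be about 49.5, but servers are indivisible.
node-G + node-F + node-J: power draw 11 + 2 + 13 = 26 ≤ 29, throughput 14 + 13 + 16 = 43.
node-F + node-J + node-C + node-A: power draw 2 + 13 + 5 + 8 = 28 ≤ 29, throughput 13 + 16 + 9 + 8 = 46.
node-G + node-F + node-C + node-A: power draw 11 + 2 + 5 + 8 = 26 ≤ 29, throughput 14 + 13 + 9 + 8 = 44.
Best is node-F, node-J, node-C, and node-A with total throughput 46.

46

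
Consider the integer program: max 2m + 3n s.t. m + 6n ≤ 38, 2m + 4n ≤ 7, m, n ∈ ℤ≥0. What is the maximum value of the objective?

6

(m,n)=(3,0): 1·3+6·0=3≤38, 2·3+4·0=6≤7, objective 6.
(m,n)=(2,0): 1·2+6·0=2≤38, 2·2+4·0=4≤7, objective 4.
The best lattice point is (3,0), giving 6.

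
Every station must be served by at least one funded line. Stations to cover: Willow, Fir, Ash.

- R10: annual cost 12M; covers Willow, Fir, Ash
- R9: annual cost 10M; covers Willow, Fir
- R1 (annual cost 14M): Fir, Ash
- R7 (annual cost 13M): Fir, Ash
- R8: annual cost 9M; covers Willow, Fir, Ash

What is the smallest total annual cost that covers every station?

R8 alone covers Willow, Fir, Ash — every station.
Total annual cost: 9.
No cover costs less than 9.

9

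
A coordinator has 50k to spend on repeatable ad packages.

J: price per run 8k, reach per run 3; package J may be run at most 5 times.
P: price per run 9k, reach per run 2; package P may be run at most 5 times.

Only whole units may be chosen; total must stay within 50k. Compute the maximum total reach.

Take 5×J and 1×P: price 49 ≤ 50, reach 5·3 + 1·2 = 17.
J has the best ratio (3/8) and is taken to its limit of 5; remaining capacity is filled optimally with the others.

17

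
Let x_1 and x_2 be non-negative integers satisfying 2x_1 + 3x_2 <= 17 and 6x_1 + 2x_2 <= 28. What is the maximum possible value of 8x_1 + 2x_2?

36

(x_1,x_2)=(4,2) is feasible, giving 36.
(x_1,x_2)=(4,1) is feasible, giving 34.
(x_1,x_2)=(4,0) is feasible, giving 32.
(x_1,x_2)=(3,3) is feasible, giving 30.
No feasible integer point exceeds 36.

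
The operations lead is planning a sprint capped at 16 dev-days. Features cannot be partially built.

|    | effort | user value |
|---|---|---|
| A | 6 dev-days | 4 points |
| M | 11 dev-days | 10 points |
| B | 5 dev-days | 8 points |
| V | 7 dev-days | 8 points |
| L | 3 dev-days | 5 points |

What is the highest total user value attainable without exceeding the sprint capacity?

21

This is a 0-1 knapsack instance.
A + B + L: effort 6 + 5 + 3 = 14 ≤ 16, user value 4 + 8 + 5 = 17.
B + V + L: effort 5 + 7 + 3 = 15 ≤ 16, user value 8 + 8 + 5 = 21.
M + B: effort 11 + 5 = 16 ≤ 16, user value 10 + 8 = 18.
Best is B, V, and L with total user value 21.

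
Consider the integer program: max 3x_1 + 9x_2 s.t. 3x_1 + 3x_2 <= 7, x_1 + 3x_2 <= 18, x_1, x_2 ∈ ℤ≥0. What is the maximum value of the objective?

Relaxing integrality, the LP optimum is 21.00 at (x_1,x_2) = (0, 2.33), which is not an integer point.
(x_1,x_2)=(0,2): 3·0+3·2=6≤7, 1·0+3·2=6≤18, objective 18.
(x_1,x_2)=(1,1): 3·1+3·1=6≤7, 1·1+3·1=4≤18, objective 12.
(x_1,x_2)=(0,1): 3·0+3·1=3≤7, 1·0+3·1=3≤18, objective 9.
No feasible integer point exceeds 18.

18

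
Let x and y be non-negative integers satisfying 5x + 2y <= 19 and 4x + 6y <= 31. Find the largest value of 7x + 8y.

(x,y)=(0,5): 5·0+2·5=10≤19, 4·0+6·5=30≤31, objective 40.
(x,y)=(1,4): 5·1+2·4=13≤19, 4·1+6·4=28≤31, objective 39.
(x,y)=(2,3): 5·2+2·3=16≤19, 4·2+6·3=26≤31, objective 38.
(x,y)=(3,2): 5·3+2·2=19≤19, 4·3+6·2=24≤31, objective 37.
No feasible integer point exceeds 40.

40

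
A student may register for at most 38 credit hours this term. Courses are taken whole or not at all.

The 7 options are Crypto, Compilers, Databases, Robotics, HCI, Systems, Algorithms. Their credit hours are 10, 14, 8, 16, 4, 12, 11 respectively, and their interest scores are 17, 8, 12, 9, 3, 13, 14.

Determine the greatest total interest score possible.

Allowing fractional choices, the relaxed optimum would be about 52.8, but courses are indivisible.
Crypto + HCI + Systems + Algorithms: credit hours 10 + 4 + 12 + 11 = 37 ≤ 38, interest score 17 + 3 + 13 + 14 = 47.
Crypto + Databases + HCI + Algorithms: credit hours 10 + 8 + 4 + 11 = 33 ≤ 38, interest score 17 + 12 + 3 + 14 = 46.
Crypto + Databases + HCI + Systems: credit hours 10 + 8 + 4 + 12 = 34 ≤ 38, interest score 17 + 12 + 3 + 13 = 45.
Best is Crypto, HCI, Systems, and Algorithms with total interest score 47.

47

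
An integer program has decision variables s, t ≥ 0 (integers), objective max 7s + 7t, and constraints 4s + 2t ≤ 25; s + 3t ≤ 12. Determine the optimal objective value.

49

The continuous relaxation peaks at (5.1, 2.3) with value 51.80; rounding to a feasible lattice point costs some objective.
(s,t)=(5,2): 4·5+2·2=24≤25, 1·5+3·2=11≤12, objective 49.
(s,t)=(5,1): 4·5+2·1=22≤25, 1·5+3·1=8≤12, objective 42.
No feasible integer point exceeds 49.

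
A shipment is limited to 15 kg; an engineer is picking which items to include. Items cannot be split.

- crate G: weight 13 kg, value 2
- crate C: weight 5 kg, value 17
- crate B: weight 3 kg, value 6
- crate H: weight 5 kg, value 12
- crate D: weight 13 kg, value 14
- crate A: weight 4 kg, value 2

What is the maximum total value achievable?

35

crate C + crate H: weight 5 + 5 = 10 ≤ 15, value 17 + 12 = 29.
crate C + crate B + crate H: weight 5 + 3 + 5 = 13 ≤ 15, value 17 + 6 + 12 = 35.
crate C + crate H + crate A: weight 5 + 5 + 4 = 14 ≤ 15, value 17 + 12 + 2 = 31.
Best is crate C, crate B, and crate H with total value 35.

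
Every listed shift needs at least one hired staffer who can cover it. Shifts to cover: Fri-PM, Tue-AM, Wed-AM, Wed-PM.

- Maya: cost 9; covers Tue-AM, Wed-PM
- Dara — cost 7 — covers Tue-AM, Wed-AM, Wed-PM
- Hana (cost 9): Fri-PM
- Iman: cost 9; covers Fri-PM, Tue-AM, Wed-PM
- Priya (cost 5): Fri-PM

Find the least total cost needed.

Choose Dara and Priya: together they cover Fri-PM, Tue-AM, Wed-AM, Wed-PM — every shift.
Total cost: 7 + 5 = 12.
No cover costs less than 12.

12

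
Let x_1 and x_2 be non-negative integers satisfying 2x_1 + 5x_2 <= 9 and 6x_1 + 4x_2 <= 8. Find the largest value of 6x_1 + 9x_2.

(x_1,x_2)=(0,1): 2·0+5·1=5≤9, 6·0+4·1=4≤8, objective 9.
(x_1,x_2)=(1,0): 2·1+5·0=2≤9, 6·1+4·0=6≤8, objective 6.
(x_1,x_2)=(0,0): 2·0+5·0=0≤9, 6·0+4·0=0≤8, objective 0.
Maximum is 9 at (x_1,x_2)=(0,1).

9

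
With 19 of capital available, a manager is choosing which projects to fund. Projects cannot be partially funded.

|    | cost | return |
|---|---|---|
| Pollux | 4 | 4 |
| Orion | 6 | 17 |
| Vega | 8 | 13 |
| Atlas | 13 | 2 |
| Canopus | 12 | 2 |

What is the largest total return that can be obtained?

34

Take Pollux, Orion, and Vega: cost 4 + 6 + 8 = 18 ≤ 19, return 4 + 17 + 13 = 34.
No other feasible combination does better.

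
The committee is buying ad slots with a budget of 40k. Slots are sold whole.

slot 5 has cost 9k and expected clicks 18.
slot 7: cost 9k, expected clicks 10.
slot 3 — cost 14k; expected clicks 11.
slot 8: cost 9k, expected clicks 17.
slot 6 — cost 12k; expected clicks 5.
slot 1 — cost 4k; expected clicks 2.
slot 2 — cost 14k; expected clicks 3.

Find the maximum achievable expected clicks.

Allowing fractional choices, the relaxed optimum would be about 55.2, but ad slots are indivisible.
slot 5 + slot 3 + slot 8 + slot 1: cost 9 + 14 + 9 + 4 = 36 ≤ 40, expected clicks 18 + 11 + 17 + 2 = 48.
slot 5 + slot 7 + slot 8 + slot 6: cost 9 + 9 + 9 + 12 = 39 ≤ 40, expected clicks 18 + 10 + 17 + 5 = 50.
slot 5 + slot 7 + slot 8 + slot 1: cost 9 + 9 + 9 + 4 = 31 ≤ 40, expected clicks 18 + 10 + 17 + 2 = 47.
Best is slot 5, slot 7, slot 8, and slot 6 with total expected clicks 50.

50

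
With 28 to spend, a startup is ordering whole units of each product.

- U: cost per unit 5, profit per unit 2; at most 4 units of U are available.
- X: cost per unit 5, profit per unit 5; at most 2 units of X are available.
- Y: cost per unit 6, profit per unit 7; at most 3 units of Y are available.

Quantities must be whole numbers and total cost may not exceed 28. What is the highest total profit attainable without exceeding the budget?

1×U, 1×X, and 3×Y: cost 28 ≤ 28, profit 1·2 + 1·5 + 3·7 = 28.
2×X and 3×Y: cost 28 ≤ 28, profit 2·5 + 3·7 = 31.
Best is 31.

31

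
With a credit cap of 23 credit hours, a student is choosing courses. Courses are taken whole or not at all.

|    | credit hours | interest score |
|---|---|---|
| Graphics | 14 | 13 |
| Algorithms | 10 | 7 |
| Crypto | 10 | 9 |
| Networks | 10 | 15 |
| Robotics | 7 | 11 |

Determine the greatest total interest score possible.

Networks + Robotics: credit hours 10 + 7 = 17 ≤ 23, interest score 15 + 11 = 26.
Crypto + Networks: credit hours 10 + 10 = 20 ≤ 23, interest score 9 + 15 = 24.
Best is Networks and Robotics with total interest score 26.

26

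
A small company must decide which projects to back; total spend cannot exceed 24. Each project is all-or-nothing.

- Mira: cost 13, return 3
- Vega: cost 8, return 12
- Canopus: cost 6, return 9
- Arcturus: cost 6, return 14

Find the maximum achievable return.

Vega + Canopus + Arcturus: cost 8 + 6 + 6 = 20 ≤ 24, return 12 + 9 + 14 = 35.
Vega + Arcturus: cost 8 + 6 = 14 ≤ 24, return 12 + 14 = 26.
Canopus + Arcturus: cost 6 + 6 = 12 ≤ 24, return 9 + 14 = 23.
Best is Vega, Canopus, and Arcturus with total return 35.

35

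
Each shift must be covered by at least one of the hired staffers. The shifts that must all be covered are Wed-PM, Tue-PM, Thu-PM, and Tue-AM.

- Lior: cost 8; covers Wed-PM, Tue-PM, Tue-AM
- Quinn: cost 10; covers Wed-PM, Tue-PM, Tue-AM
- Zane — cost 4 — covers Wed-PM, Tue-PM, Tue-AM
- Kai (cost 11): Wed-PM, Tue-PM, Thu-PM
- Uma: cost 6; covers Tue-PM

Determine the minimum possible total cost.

15

Choose Zane and Kai: together they cover Wed-PM, Tue-PM, Thu-PM, Tue-AM — every shift.
Total cost: 4 + 11 = 15.
No cover costs less than 15.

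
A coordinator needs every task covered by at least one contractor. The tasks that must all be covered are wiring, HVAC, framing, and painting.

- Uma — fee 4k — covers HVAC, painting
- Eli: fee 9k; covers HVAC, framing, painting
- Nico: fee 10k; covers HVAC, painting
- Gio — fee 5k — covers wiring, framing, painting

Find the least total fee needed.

9

This is a weighted set-cover instance.
Choose Uma and Gio: together they cover wiring, HVAC, framing, painting — every task.
Total fee: 4 + 5 = 9.
No cover costs less than 9.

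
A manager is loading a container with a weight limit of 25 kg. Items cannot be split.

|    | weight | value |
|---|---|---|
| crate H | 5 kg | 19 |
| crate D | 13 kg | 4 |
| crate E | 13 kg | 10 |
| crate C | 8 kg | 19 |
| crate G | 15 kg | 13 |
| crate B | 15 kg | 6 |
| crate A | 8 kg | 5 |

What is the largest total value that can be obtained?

43

This is an integer program with binary decision variables.
crate H + crate C: weight 5 + 8 = 13 ≤ 25, value 19 + 19 = 38.
crate H + crate C + crate A: weight 5 + 8 + 8 = 21 ≤ 25, value 19 + 19 + 5 = 43.
crate H + crate G: weight 5 + 15 = 20 ≤ 25, value 19 + 13 = 32.
Best is crate H, crate C, and crate A with total value 43.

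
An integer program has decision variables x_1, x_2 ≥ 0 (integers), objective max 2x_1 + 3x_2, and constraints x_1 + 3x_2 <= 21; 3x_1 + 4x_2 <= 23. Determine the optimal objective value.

(x_1,x_2)=(1,5): 1·1+3·5=16≤21, 3·1+4·5=23≤23, objective 17.
(x_1,x_2)=(2,4): 1·2+3·4=14≤21, 3·2+4·4=22≤23, objective 16.
(x_1,x_2)=(0,5): 1·0+3·5=15≤21, 3·0+4·5=20≤23, objective 15.
The best lattice point is (1,5), giving 17.

17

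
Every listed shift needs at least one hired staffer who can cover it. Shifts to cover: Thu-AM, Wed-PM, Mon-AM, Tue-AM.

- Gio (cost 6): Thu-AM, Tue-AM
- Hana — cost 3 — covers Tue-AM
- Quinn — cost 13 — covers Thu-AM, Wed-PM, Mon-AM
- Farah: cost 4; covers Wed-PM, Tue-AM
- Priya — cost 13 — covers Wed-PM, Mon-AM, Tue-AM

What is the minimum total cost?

This is an integer covering problem.
Choose Hana and Quinn: together they cover Thu-AM, Wed-PM, Mon-AM, Tue-AM — every shift.
Total cost: 3 + 13 = 16.

16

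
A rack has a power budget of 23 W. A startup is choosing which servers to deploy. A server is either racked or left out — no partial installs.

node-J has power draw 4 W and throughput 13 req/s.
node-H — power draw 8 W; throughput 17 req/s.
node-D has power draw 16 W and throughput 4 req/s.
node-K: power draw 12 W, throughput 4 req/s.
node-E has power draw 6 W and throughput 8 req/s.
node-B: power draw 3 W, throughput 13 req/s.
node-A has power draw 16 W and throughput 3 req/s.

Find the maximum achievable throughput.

Take node-J, node-H, node-E, and node-B: power draw 4 + 8 + 6 + 3 = 21 ≤ 23, throughput 13 + 17 + 8 + 13 = 51.
No other feasible combination does better.

51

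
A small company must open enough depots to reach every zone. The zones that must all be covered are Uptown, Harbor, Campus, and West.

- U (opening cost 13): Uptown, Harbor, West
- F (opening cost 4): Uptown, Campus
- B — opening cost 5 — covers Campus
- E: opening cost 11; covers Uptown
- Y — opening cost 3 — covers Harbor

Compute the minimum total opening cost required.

The greedy cost-per-new-zone heuristic would pick F, Y, and U for 20, but a cheaper cover exists.
Choose U and F: together they cover Uptown, Harbor, Campus, West — every zone.
Total opening cost: 13 + 4 = 17.
No cover costs less than 17.

17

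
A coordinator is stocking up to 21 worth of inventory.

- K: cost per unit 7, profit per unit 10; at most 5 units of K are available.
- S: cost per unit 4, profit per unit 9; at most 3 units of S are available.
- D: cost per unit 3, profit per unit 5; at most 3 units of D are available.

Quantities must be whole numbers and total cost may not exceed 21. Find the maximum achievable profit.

This is a bounded integer knapsack.
1×K, 2×S, and 2×D: cost 21 ≤ 21, profit 1·10 + 2·9 + 2·5 = 38.
3×S and 3×D: cost 21 ≤ 21, profit 3·9 + 3·5 = 42.
Best is 42.

42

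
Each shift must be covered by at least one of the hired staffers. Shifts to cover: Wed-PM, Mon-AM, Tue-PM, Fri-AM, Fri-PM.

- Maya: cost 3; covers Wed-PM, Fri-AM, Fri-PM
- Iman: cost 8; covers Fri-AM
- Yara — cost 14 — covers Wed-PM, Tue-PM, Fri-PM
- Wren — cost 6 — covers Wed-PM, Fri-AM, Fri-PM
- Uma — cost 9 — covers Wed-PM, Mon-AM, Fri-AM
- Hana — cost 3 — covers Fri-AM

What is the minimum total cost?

The greedy cost-per-new-shift heuristic would pick Maya, Uma, and Yara for 26, but a cheaper cover exists.
Choose Yara and Uma: together they cover Wed-PM, Mon-AM, Tue-PM, Fri-AM, Fri-PM — every shift.
Total cost: 14 + 9 = 23.
No cover costs less than 23.

23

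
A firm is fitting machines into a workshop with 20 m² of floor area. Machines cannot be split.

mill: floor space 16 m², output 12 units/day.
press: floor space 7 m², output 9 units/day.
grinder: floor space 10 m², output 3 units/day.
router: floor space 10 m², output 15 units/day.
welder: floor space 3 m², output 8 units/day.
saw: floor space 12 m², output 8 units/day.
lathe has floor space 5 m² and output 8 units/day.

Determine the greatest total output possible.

32

This is an integer program with binary decision variables.
Allowing fractional choices, the relaxed optimum would be about 33.6, but machines are indivisible.
router + welder + lathe: floor space 10 + 3 + 5 = 18 ≤ 20, output 15 + 8 + 8 = 31.
press + welder + lathe: floor space 7 + 3 + 5 = 15 ≤ 20, output 9 + 8 + 8 = 25.
press + router + welder: floor space 7 + 10 + 3 = 20 ≤ 20, output 9 + 15 + 8 = 32.
Best is press, router, and welder with total output 32.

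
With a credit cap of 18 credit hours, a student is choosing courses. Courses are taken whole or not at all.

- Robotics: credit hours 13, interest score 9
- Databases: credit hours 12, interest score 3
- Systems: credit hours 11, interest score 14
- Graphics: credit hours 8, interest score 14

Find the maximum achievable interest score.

14

Allowing fractional choices, the relaxed optimum would be about 26.7, but courses are indivisible.
Systems: credit hours 11 ≤ 18, interest score 14.
Graphics: credit hours 8 ≤ 18, interest score 14.
The maximum interest score is 14; one optimal choice is Graphics.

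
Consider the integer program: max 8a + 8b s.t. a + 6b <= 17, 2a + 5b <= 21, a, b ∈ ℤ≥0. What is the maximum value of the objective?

80

Relaxing integrality, the LP optimum is 84.00 at (a,b) = (10.5, 0), which is not an integer point.
(a,b)=(10,0): 1·10+6·0=10≤17, 2·10+5·0=20≤21, objective 80.
(a,b)=(9,0): 1·9+6·0=9≤17, 2·9+5·0=18≤21, objective 72.
No feasible integer point exceeds 80.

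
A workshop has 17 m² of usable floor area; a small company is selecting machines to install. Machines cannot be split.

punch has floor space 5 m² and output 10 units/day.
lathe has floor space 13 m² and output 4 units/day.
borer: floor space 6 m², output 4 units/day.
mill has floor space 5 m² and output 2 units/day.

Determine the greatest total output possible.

This is an integer program with binary decision variables.
Allowing fractional choices, the relaxed optimum would be about 16.3, but machines are indivisible.
punch + mill: floor space 5 + 5 = 10 ≤ 17, output 10 + 2 = 12.
punch + borer + mill: floor space 5 + 6 + 5 = 16 ≤ 17, output 10 + 4 + 2 = 16.
punch + borer: floor space 5 + 6 = 11 ≤ 17, output 10 + 4 = 14.
Best is punch, borer, and mill with total output 16.

16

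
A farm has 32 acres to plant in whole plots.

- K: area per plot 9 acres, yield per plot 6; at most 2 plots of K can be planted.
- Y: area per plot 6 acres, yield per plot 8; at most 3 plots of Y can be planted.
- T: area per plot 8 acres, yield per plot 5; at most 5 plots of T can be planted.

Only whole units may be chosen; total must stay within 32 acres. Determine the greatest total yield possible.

This is a bounded integer knapsack.
1×K and 3×Y: area 27 ≤ 32, yield 1·6 + 3·8 = 30.
3×Y and 1×T: area 26 ≤ 32, yield 3·8 + 1·5 = 29.
Best is 30.

30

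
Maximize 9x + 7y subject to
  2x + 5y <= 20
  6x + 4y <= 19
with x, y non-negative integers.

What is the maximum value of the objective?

30

The continuous relaxation peaks at (0.682, 3.73) with value 32.23; rounding to a feasible lattice point costs some objective.
(x,y)=(1,3): 2·1+5·3=17≤20, 6·1+4·3=18≤19, objective 30.
(x,y)=(0,4): 2·0+5·4=20≤20, 6·0+4·4=16≤19, objective 28.
No feasible integer point exceeds 30.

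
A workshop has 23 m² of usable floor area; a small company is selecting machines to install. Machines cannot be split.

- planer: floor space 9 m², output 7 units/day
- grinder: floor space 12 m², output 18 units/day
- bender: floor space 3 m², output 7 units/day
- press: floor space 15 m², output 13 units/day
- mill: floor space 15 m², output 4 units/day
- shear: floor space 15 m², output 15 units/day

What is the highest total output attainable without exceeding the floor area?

25

Allowing fractional choices, the relaxed optimum would be about 33.0, but machines are indivisible.
bender + shear: floor space 3 + 15 = 18 ≤ 23, output 7 + 15 = 22.
planer + grinder: floor space 9 + 12 = 21 ≤ 23, output 7 + 18 = 25.
grinder + bender: floor space 12 + 3 = 15 ≤ 23, output 18 + 7 = 25.
The maximum output is 25; one optimal choice is grinder and bender.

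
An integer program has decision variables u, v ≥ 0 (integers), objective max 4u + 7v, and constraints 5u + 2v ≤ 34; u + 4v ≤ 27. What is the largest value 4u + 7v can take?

(u,v)=(3,6): 5·3+2·6=27≤34, 1·3+4·6=27≤27, objective 54.
(u,v)=(4,5): 5·4+2·5=30≤34, 1·4+4·5=24≤27, objective 51.
(u,v)=(2,6): 5·2+2·6=22≤34, 1·2+4·6=26≤27, objective 50.
No feasible integer point exceeds 54.

54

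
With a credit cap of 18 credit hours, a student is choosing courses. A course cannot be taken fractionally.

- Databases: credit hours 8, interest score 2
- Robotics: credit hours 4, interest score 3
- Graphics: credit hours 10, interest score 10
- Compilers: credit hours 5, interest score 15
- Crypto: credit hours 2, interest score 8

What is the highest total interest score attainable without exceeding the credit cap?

33

Allowing fractional choices, the relaxed optimum would be about 33.8, but courses are indivisible.
Graphics + Compilers: credit hours 10 + 5 = 15 ≤ 18, interest score 10 + 15 = 25.
Graphics + Compilers + Crypto: credit hours 10 + 5 + 2 = 17 ≤ 18, interest score 10 + 15 + 8 = 33.
Robotics + Compilers + Crypto: credit hours 4 + 5 + 2 = 11 ≤ 18, interest score 3 + 15 + 8 = 26.
Best is Graphics, Compilers, and Crypto with total interest score 33.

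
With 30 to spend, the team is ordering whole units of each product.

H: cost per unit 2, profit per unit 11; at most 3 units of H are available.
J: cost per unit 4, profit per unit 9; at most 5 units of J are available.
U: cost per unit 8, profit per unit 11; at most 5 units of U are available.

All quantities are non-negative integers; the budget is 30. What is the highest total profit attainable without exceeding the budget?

80

3×H and 5×J: cost 26 ≤ 30, profit 3·11 + 5·9 = 78.
3×H, 4×J, and 1×U: cost 30 ≤ 30, profit 3·11 + 4·9 + 1·11 = 80.
Best is 80.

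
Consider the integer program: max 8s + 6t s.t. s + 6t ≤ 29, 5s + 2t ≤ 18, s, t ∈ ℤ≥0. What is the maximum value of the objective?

Relaxing integrality, the LP optimum is 41.50 at (s,t) = (1.79, 4.54), which is not an integer point.
(s,t)=(2,4): 1·2+6·4=26≤29, 5·2+2·4=18≤18, objective 40.
(s,t)=(2,3): 1·2+6·3=20≤29, 5·2+2·3=16≤18, objective 34.
(s,t)=(1,4): 1·1+6·4=25≤29, 5·1+2·4=13≤18, objective 32.
(s,t)=(1,3): 1·1+6·3=19≤29, 5·1+2·3=11≤18, objective 26.
The best lattice point is (2,4), giving 40.

40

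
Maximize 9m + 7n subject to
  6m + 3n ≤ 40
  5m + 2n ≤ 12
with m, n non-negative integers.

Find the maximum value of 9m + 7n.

(m,n)=(0,6): 6·0+3·6=18≤40, 5·0+2·6=12≤12, objective 42.
(m,n)=(0,5): 6·0+3·5=15≤40, 5·0+2·5=10≤12, objective 35.
No feasible integer point exceeds 42.

42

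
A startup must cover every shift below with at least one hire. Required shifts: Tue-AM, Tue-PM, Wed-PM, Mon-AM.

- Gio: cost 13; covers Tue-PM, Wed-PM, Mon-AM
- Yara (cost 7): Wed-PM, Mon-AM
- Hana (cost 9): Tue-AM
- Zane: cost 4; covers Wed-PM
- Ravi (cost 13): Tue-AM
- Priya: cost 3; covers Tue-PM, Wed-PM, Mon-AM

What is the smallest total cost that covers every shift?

12

Choose Hana and Priya: together they cover Tue-AM, Tue-PM, Wed-PM, Mon-AM — every shift.
Total cost: 9 + 3 = 12.
No cover costs less than 12.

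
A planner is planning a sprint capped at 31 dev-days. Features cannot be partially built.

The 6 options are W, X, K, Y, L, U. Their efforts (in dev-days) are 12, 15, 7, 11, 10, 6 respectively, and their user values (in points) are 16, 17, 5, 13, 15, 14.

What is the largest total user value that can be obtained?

Allowing fractional choices, the relaxed optimum would be about 48.5, but features are indivisible.
W + L + U: effort 12 + 10 + 6 = 28 ≤ 31, user value 16 + 15 + 14 = 45.
W + Y + U: effort 12 + 11 + 6 = 29 ≤ 31, user value 16 + 13 + 14 = 43.
X + L + U: effort 15 + 10 + 6 = 31 ≤ 31, user value 17 + 15 + 14 = 46.
Best is X, L, and U with total user value 46.

46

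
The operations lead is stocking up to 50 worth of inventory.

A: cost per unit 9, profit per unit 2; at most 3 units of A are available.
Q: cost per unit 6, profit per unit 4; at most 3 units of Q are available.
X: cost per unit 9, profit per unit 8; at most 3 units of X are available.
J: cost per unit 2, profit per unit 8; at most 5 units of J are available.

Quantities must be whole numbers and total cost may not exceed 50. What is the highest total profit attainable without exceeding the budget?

This is a bounded integer knapsack.
Take 2×Q, 3×X, and 5×J: cost 49 ≤ 50, profit 2·4 + 3·8 + 5·8 = 72.
J has the best ratio (8/2) and is taken to its limit of 5; remaining capacity is filled optimally with the others.

72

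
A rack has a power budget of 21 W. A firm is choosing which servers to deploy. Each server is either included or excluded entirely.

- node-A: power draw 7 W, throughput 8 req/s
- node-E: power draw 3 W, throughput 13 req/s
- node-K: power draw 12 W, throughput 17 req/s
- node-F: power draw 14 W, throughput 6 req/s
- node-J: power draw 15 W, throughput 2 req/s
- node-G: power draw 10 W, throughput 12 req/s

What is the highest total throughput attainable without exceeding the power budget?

node-E + node-K: power draw 3 + 12 = 15 ≤ 21, throughput 13 + 17 = 30.
node-A + node-E + node-G: power draw 7 + 3 + 10 = 20 ≤ 21, throughput 8 + 13 + 12 = 33.
Best is node-A, node-E, and node-G with total throughput 33.

33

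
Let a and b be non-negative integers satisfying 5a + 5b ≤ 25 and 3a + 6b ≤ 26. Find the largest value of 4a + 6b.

Relaxing integrality, the LP optimum is 27.33 at (a,b) = (1.33, 3.67), which is not an integer point.
(a,b)=(2,3) is feasible, giving 26.
(a,b)=(0,4) is feasible, giving 24.
(a,b)=(3,2) is feasible, giving 24.
The best lattice point is (2,3), giving 26.

26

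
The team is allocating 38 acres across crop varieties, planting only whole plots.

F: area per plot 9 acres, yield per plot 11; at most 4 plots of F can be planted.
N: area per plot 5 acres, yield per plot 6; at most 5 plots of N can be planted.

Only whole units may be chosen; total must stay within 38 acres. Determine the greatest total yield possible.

2×F and 4×N: area 38 ≤ 38, yield 2·11 + 4·6 = 46.
3×F and 2×N: area 37 ≤ 38, yield 3·11 + 2·6 = 45.
Best is 46.

46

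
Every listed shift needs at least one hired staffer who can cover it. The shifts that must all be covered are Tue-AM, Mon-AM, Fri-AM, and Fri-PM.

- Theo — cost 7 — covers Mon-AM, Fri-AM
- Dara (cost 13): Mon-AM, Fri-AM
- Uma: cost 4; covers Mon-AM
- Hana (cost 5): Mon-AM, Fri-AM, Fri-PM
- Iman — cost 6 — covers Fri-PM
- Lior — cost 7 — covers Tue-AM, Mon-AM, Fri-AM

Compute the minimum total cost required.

Choose Hana and Lior: together they cover Tue-AM, Mon-AM, Fri-AM, Fri-PM — every shift.
Total cost: 5 + 7 = 12.
No cover costs less than 12.

12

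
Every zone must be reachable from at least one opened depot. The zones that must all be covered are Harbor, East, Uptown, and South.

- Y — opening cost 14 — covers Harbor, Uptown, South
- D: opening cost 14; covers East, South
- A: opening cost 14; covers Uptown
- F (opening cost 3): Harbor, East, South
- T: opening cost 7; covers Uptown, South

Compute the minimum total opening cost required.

10

This is a weighted set-cover instance.
Choose F and T: together they cover Harbor, East, Uptown, South — every zone.
Total opening cost: 3 + 7 = 10.
No cover costs less than 10.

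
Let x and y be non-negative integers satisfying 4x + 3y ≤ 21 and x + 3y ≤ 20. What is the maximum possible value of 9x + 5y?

45

Relaxing integrality, the LP optimum is 47.25 at (x,y) = (5.25, 0), which is not an integer point.
(x,y)=(5,0): 4·5+3·0=20≤21, 1·5+3·0=5≤20, objective 45.
(x,y)=(4,1): 4·4+3·1=19≤21, 1·4+3·1=7≤20, objective 41.
(x,y)=(4,0): 4·4+3·0=16≤21, 1·4+3·0=4≤20, objective 36.
No feasible integer point exceeds 45.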